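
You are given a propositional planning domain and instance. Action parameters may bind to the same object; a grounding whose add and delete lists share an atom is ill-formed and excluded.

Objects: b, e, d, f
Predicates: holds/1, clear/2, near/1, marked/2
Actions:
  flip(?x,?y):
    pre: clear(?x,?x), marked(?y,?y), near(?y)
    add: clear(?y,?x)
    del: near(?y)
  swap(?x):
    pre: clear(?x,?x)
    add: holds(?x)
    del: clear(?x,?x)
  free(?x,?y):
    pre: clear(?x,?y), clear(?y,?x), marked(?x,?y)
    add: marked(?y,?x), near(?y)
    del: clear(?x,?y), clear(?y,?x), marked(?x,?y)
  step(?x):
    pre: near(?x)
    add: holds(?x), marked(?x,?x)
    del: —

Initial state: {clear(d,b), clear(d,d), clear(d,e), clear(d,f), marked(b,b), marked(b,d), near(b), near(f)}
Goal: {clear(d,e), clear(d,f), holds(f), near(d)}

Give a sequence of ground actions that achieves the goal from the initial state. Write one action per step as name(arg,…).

1. flip(d,b)  →  {clear(b,d), clear(d,b), clear(d,d), clear(d,e), clear(d,f), marked(b,b), marked(b,d), near(f)}
2. free(b,d)  →  {clear(d,d), clear(d,e), clear(d,f), marked(b,b), marked(d,b), near(d), near(f)}
3. step(f)  →  {clear(d,d), clear(d,e), clear(d,f), holds(f), marked(b,b), marked(d,b), marked(f,f), near(d), near(f)}

flip(d,b); free(b,d); step(f)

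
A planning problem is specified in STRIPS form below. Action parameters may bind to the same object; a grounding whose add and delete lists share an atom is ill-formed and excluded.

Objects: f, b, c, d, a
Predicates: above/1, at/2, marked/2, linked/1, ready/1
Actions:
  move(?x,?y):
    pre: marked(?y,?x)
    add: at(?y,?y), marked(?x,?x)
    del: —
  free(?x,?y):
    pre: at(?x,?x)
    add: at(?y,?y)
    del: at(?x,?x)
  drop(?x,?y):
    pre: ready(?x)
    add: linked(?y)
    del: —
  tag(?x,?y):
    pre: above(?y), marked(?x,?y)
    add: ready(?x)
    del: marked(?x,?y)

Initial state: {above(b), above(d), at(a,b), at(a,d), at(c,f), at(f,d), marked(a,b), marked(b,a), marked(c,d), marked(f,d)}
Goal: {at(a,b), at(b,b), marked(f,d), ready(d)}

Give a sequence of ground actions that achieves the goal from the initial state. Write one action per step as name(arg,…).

1. move(d,f)  →  {above(b), above(d), at(a,b), at(a,d), at(c,f), at(f,d), at(f,f), marked(a,b), marked(b,a), marked(c,d), marked(d,d), marked(f,d)}
2. move(a,b)  →  {above(b), above(d), at(a,b), at(a,d), at(b,b), at(c,f), at(f,d), at(f,f), marked(a,a), marked(a,b), marked(b,a), marked(c,d), marked(d,d), marked(f,d)}
3. tag(d,d)  →  {above(b), above(d), at(a,b), at(a,d), at(b,b), at(c,f), at(f,d), at(f,f), marked(a,a), marked(a,b), marked(b,a), marked(c,d), marked(f,d), ready(d)}

move(d,f); move(a,b); tag(d,d)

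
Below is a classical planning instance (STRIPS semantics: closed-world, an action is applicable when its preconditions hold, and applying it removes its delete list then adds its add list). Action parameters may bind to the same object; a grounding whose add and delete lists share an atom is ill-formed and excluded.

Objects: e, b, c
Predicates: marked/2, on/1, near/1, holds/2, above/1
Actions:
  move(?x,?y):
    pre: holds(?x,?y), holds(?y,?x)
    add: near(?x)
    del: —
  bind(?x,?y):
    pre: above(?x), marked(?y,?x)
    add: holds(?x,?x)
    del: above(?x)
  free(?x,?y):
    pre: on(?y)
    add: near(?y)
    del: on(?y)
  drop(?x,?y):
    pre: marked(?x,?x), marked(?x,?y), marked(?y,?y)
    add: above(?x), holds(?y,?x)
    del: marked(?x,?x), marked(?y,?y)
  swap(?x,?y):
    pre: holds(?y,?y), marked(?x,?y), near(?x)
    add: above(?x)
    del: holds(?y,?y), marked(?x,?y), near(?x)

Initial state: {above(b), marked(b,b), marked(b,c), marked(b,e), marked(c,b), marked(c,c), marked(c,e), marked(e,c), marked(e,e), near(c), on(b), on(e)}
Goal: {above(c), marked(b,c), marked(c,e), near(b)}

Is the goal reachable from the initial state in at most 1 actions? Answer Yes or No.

1. free(e,b)  →  {above(b), marked(b,b), marked(b,c), marked(b,e), marked(c,b), marked(c,c), marked(c,e), marked(e,c), marked(e,e), near(b), near(c), on(e)}
2. drop(c,e)  →  {above(b), above(c), holds(e,c), marked(b,b), marked(b,c), marked(b,e), marked(c,b), marked(c,e), marked(e,c), near(b), near(c), on(e)}
optimal plan length = 2; 2 > 1

No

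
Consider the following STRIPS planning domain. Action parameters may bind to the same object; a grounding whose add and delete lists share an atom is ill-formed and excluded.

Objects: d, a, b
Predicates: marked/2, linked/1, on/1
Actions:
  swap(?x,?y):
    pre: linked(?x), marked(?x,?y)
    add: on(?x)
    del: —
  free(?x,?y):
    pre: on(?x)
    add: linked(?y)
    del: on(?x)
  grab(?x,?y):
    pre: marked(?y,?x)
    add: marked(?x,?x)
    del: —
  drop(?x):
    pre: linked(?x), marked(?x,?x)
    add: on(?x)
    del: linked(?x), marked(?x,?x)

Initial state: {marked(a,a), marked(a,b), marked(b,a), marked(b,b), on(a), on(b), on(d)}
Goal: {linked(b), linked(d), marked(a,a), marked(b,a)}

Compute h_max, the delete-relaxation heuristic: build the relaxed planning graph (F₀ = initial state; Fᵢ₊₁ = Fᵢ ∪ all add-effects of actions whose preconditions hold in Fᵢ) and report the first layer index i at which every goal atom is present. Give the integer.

F0 = init (7 atoms)
F1 = F0 ∪ {linked(a), linked(b), linked(d)}  (10 atoms)
goal ⊆ F1  ⇒  h_max = 1

1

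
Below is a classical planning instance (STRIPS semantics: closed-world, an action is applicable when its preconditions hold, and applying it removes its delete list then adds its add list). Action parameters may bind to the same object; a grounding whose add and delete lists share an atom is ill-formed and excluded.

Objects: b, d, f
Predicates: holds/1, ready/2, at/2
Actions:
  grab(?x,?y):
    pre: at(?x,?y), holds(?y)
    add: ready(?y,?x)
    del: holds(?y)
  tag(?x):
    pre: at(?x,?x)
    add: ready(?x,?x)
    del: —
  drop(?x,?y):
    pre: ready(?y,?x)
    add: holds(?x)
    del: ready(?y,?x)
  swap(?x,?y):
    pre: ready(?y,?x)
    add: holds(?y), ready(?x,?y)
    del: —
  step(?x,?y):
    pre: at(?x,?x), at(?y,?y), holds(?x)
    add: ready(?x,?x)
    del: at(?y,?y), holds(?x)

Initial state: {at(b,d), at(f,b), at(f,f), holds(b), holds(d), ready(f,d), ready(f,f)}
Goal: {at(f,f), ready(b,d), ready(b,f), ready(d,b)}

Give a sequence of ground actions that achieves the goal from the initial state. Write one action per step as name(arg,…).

grab(b,d); grab(f,b); swap(b,d)

1. grab(b,d)  →  {at(b,d), at(f,b), at(f,f), holds(b), ready(d,b), ready(f,d), ready(f,f)}
2. grab(f,b)  →  {at(b,d), at(f,b), at(f,f), ready(b,f), ready(d,b), ready(f,d), ready(f,f)}
3. swap(b,d)  →  {at(b,d), at(f,b), at(f,f), holds(d), ready(b,d), ready(b,f), ready(d,b), ready(f,d), ready(f,f)}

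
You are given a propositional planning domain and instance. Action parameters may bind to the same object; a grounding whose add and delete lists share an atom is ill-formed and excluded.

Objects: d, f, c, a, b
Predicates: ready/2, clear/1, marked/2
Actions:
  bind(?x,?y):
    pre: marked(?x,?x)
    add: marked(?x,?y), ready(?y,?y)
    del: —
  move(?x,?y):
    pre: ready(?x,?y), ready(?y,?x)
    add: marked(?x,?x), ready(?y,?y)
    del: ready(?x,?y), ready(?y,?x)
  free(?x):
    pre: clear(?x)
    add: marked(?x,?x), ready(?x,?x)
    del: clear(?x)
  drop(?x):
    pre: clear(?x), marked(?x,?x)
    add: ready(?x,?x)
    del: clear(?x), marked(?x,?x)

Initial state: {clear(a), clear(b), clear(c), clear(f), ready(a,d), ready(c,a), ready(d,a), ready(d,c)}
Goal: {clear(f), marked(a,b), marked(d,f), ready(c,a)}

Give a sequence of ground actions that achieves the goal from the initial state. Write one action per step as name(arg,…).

1. move(d,a)  →  {clear(a), clear(b), clear(c), clear(f), marked(d,d), ready(a,a), ready(c,a), ready(d,c)}
2. bind(d,f)  →  {clear(a), clear(b), clear(c), clear(f), marked(d,d), marked(d,f), ready(a,a), ready(c,a), ready(d,c), ready(f,f)}
3. free(a)  →  {clear(b), clear(c), clear(f), marked(a,a), marked(d,d), marked(d,f), ready(a,a), ready(c,a), ready(d,c), ready(f,f)}
4. bind(a,b)  →  {clear(b), clear(c), clear(f), marked(a,a), marked(a,b), marked(d,d), marked(d,f), ready(a,a), ready(b,b), ready(c,a), ready(d,c), ready(f,f)}

move(d,a); bind(d,f); free(a); bind(a,b)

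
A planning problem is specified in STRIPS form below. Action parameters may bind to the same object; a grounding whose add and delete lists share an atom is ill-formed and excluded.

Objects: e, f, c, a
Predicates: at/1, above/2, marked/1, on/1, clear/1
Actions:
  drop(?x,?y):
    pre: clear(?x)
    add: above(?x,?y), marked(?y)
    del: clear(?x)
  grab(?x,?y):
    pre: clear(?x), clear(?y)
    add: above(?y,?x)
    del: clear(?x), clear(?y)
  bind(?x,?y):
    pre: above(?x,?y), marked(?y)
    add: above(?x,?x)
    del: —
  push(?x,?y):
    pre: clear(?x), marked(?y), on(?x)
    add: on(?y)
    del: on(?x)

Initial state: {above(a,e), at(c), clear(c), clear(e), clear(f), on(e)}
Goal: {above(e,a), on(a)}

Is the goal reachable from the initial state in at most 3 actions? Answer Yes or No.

1. drop(f,a)  →  {above(a,e), above(f,a), at(c), clear(c), clear(e), marked(a), on(e)}
2. push(e,a)  →  {above(a,e), above(f,a), at(c), clear(c), clear(e), marked(a), on(a)}
3. drop(e,a)  →  {above(a,e), above(e,a), above(f,a), at(c), clear(c), marked(a), on(a)}
optimal plan length = 3; 3 ≤ 3

Yes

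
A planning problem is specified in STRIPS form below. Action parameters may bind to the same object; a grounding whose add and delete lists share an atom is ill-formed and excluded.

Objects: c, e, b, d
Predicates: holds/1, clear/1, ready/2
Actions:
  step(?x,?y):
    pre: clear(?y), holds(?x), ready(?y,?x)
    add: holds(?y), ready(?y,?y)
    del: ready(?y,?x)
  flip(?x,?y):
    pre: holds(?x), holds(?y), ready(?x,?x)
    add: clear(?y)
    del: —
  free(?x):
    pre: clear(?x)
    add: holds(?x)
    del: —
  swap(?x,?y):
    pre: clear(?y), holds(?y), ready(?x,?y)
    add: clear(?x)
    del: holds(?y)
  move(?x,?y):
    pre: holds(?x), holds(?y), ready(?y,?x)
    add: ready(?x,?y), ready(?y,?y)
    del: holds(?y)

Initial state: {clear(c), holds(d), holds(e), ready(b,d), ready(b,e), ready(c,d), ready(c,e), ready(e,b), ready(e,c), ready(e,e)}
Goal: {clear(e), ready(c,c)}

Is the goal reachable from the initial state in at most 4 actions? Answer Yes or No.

Yes

1. step(e,c)  →  {clear(c), holds(c), holds(d), holds(e), ready(b,d), ready(b,e), ready(c,c), ready(c,d), ready(e,b), ready(e,c), ready(e,e)}
2. flip(c,e)  →  {clear(c), clear(e), holds(c), holds(d), holds(e), ready(b,d), ready(b,e), ready(c,c), ready(c,d), ready(e,b), ready(e,c), ready(e,e)}
optimal plan length = 2; 2 ≤ 4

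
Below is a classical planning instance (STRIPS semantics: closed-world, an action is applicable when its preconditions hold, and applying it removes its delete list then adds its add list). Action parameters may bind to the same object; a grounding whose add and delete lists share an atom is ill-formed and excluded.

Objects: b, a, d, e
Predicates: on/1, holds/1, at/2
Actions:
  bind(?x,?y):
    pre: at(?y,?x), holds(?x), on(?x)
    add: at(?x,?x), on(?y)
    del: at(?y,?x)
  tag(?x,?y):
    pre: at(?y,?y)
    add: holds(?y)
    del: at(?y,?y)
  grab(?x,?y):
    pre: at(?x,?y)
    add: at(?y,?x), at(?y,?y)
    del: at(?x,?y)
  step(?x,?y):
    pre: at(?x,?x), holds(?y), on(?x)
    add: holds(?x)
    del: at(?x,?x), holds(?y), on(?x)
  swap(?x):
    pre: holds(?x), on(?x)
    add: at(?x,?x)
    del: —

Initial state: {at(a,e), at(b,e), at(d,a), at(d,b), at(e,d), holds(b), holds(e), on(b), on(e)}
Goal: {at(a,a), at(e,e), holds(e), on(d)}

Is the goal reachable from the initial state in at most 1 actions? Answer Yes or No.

No

1. bind(b,d)  →  {at(a,e), at(b,b), at(b,e), at(d,a), at(e,d), holds(b), holds(e), on(b), on(d), on(e)}
2. bind(e,b)  →  {at(a,e), at(b,b), at(d,a), at(e,d), at(e,e), holds(b), holds(e), on(b), on(d), on(e)}
3. grab(d,a)  →  {at(a,a), at(a,d), at(a,e), at(b,b), at(e,d), at(e,e), holds(b), holds(e), on(b), on(d), on(e)}
optimal plan length = 3; 3 > 1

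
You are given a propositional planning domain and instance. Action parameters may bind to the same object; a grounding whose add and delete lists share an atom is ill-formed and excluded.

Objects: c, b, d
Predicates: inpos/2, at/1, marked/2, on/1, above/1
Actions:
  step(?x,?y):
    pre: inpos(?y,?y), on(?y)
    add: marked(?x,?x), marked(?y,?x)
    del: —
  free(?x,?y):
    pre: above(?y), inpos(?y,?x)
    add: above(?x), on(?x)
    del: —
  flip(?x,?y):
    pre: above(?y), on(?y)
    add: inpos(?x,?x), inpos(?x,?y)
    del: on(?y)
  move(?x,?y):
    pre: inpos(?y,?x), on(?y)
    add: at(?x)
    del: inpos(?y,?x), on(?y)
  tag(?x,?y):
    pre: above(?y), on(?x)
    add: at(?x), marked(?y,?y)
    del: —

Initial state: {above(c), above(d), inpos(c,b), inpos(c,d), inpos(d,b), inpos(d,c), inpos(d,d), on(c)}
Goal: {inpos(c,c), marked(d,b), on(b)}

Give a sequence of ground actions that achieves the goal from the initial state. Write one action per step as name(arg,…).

1. free(b,c)  →  {above(b), above(c), above(d), inpos(c,b), inpos(c,d), inpos(d,b), inpos(d,c), inpos(d,d), on(b), on(c)}
2. free(d,c)  →  {above(b), above(c), above(d), inpos(c,b), inpos(c,d), inpos(d,b), inpos(d,c), inpos(d,d), on(b), on(c), on(d)}
3. step(b,d)  →  {above(b), above(c), above(d), inpos(c,b), inpos(c,d), inpos(d,b), inpos(d,c), inpos(d,d), marked(b,b), marked(d,b), on(b), on(c), on(d)}
4. flip(c,c)  →  {above(b), above(c), above(d), inpos(c,b), inpos(c,c), inpos(c,d), inpos(d,b), inpos(d,c), inpos(d,d), marked(b,b), marked(d,b), on(b), on(d)}

free(b,c); free(d,c); step(b,d); flip(c,c)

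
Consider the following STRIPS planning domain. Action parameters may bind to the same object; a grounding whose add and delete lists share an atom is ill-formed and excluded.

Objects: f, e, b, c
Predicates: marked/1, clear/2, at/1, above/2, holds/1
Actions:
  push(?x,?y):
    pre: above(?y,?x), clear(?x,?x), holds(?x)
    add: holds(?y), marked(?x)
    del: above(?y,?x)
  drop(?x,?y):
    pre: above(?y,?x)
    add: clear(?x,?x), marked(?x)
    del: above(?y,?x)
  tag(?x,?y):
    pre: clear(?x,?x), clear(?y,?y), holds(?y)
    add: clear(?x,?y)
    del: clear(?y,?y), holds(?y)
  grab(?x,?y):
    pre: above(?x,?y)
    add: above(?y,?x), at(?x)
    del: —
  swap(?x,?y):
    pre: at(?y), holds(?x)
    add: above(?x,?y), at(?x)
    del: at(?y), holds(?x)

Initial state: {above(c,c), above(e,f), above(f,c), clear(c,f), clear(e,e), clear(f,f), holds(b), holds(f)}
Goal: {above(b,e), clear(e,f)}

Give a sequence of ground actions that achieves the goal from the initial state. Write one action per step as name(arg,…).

tag(e,f); grab(e,f); swap(b,e)

1. tag(e,f)  →  {above(c,c), above(e,f), above(f,c), clear(c,f), clear(e,e), clear(e,f), holds(b)}
2. grab(e,f)  →  {above(c,c), above(e,f), above(f,c), above(f,e), at(e), clear(c,f), clear(e,e), clear(e,f), holds(b)}
3. swap(b,e)  →  {above(b,e), above(c,c), above(e,f), above(f,c), above(f,e), at(b), clear(c,f), clear(e,e), clear(e,f)}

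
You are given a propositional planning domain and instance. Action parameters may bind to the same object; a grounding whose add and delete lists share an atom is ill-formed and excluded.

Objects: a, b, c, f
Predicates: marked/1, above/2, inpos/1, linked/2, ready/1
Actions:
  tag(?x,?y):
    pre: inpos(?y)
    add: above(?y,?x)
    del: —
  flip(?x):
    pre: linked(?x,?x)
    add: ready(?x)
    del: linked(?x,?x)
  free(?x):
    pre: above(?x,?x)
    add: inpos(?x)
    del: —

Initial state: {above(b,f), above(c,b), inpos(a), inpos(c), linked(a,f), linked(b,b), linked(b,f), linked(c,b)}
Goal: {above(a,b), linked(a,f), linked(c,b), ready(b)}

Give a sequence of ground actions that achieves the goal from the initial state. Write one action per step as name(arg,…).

tag(b,a); flip(b)

1. tag(b,a)  →  {above(a,b), above(b,f), above(c,b), inpos(a), inpos(c), linked(a,f), linked(b,b), linked(b,f), linked(c,b)}
2. flip(b)  →  {above(a,b), above(b,f), above(c,b), inpos(a), inpos(c), linked(a,f), linked(b,f), linked(c,b), ready(b)}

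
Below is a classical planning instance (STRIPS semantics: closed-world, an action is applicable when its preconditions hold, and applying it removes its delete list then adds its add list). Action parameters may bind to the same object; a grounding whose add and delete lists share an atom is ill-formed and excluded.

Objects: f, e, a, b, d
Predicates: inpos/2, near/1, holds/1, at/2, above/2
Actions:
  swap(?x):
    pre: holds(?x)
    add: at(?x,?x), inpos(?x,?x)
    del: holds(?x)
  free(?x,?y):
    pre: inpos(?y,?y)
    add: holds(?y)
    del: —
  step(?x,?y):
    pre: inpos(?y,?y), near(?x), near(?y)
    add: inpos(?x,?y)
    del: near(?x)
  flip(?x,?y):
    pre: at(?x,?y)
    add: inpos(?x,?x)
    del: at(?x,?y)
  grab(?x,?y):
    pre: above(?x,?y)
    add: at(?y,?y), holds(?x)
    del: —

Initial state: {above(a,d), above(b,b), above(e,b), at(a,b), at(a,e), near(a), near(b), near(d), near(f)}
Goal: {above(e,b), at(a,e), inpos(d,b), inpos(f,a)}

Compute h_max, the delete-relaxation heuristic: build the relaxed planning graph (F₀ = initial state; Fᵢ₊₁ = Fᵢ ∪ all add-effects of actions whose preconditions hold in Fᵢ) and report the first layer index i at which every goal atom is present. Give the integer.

F0 = init (9 atoms)
F1 = F0 ∪ {at(b,b), at(d,d), holds(a), holds(b), holds(e), inpos(a,a)}  (15 atoms)
F2 = F1 ∪ {at(a,a), at(e,e), inpos(b,a), inpos(b,b), inpos(d,a), inpos(d,d), inpos(e,e), inpos(f,a)}  (23 atoms)
F3 = F2 ∪ {holds(d), inpos(a,b), inpos(a,d), inpos(b,d), inpos(d,b), inpos(f,b), inpos(f,d)}  (30 atoms)
goal ⊆ F3  ⇒  h_max = 3

3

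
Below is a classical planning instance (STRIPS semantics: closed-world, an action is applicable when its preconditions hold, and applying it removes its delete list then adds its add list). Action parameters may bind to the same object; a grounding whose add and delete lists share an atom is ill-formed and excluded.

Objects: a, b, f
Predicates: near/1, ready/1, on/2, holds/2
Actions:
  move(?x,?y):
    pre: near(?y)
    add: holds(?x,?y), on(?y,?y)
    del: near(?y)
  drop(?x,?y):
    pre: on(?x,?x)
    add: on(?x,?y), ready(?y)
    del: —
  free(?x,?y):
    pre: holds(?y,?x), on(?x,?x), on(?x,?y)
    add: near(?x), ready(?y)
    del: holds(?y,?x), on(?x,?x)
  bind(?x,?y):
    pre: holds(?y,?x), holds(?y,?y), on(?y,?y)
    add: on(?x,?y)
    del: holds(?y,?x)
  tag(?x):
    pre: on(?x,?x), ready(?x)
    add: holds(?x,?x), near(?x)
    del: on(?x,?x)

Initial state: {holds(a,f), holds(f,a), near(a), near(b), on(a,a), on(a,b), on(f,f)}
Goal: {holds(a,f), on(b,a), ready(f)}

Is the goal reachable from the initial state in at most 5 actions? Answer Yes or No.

Yes

1. move(a,b)  →  {holds(a,b), holds(a,f), holds(f,a), near(a), on(a,a), on(a,b), on(b,b), on(f,f)}
2. drop(a,f)  →  {holds(a,b), holds(a,f), holds(f,a), near(a), on(a,a), on(a,b), on(a,f), on(b,b), on(f,f), ready(f)}
3. drop(b,a)  →  {holds(a,b), holds(a,f), holds(f,a), near(a), on(a,a), on(a,b), on(a,f), on(b,a), on(b,b), on(f,f), ready(a), ready(f)}
optimal plan length = 3; 3 ≤ 5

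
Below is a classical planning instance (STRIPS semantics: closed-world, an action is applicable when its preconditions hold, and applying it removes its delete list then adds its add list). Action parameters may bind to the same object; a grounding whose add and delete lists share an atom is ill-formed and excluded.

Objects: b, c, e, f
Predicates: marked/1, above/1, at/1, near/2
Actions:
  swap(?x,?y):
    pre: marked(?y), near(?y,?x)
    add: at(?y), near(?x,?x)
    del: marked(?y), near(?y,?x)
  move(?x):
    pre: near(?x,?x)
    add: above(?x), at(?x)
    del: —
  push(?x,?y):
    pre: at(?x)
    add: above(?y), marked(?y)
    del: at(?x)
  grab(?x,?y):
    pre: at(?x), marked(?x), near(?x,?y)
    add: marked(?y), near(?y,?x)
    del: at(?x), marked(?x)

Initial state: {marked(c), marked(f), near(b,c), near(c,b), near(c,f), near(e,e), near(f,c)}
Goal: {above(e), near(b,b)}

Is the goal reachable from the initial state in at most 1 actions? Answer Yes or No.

No

1. swap(b,c)  →  {at(c), marked(f), near(b,b), near(b,c), near(c,f), near(e,e), near(f,c)}
2. move(e)  →  {above(e), at(c), at(e), marked(f), near(b,b), near(b,c), near(c,f), near(e,e), near(f,c)}
optimal plan length = 2; 2 > 1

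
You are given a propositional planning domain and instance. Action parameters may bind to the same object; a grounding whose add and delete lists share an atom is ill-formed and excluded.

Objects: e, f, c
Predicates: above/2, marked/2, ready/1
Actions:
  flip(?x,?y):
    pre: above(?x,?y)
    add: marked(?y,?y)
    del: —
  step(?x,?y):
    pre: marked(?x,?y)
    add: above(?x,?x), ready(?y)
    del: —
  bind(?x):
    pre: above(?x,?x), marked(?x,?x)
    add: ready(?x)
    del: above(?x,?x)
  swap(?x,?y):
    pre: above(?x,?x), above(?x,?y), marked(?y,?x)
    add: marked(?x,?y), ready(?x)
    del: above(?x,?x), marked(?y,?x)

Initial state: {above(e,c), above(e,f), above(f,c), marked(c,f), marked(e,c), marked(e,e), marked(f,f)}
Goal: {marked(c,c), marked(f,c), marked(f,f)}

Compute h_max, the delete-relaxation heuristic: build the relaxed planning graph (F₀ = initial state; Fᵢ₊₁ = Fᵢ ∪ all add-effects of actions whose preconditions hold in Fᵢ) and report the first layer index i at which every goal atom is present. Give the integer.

2

F0 = init (7 atoms)
F1 = F0 ∪ {above(c,c), above(e,e), above(f,f), marked(c,c), ready(c), ready(e), ready(f)}  (14 atoms)
F2 = F1 ∪ {marked(f,c)}  (15 atoms)
goal ⊆ F2  ⇒  h_max = 2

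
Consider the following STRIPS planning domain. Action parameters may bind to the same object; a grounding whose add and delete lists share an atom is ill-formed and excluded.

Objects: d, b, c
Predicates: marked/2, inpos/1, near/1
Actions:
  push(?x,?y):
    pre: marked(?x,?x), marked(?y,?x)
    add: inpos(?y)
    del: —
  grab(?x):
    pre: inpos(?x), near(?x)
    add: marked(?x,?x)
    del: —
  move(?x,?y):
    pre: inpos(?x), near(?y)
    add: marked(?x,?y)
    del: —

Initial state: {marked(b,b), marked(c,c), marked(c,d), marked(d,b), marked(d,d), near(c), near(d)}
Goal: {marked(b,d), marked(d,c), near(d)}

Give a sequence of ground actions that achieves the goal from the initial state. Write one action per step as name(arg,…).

1. push(d,d)  →  {inpos(d), marked(b,b), marked(c,c), marked(c,d), marked(d,b), marked(d,d), near(c), near(d)}
2. push(b,b)  →  {inpos(b), inpos(d), marked(b,b), marked(c,c), marked(c,d), marked(d,b), marked(d,d), near(c), near(d)}
3. move(d,c)  →  {inpos(b), inpos(d), marked(b,b), marked(c,c), marked(c,d), marked(d,b), marked(d,c), marked(d,d), near(c), near(d)}
4. move(b,d)  →  {inpos(b), inpos(d), marked(b,b), marked(b,d), marked(c,c), marked(c,d), marked(d,b), marked(d,c), marked(d,d), near(c), near(d)}

push(d,d); push(b,b); move(d,c); move(b,d)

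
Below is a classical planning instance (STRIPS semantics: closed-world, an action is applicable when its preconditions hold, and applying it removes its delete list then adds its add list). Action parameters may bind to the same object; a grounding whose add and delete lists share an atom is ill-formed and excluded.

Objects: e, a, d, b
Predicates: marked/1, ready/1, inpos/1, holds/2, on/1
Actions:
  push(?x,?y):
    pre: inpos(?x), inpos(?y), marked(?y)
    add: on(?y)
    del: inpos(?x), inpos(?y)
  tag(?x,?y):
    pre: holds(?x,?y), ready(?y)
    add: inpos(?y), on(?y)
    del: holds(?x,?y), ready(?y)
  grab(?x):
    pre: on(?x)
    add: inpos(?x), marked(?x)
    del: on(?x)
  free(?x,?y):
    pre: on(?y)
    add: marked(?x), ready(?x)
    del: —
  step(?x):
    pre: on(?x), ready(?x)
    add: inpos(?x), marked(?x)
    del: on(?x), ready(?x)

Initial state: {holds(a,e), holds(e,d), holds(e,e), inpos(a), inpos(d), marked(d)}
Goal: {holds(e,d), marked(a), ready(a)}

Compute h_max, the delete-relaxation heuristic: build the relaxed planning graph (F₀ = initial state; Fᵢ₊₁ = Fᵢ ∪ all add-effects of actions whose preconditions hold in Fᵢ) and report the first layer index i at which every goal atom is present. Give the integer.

F0 = init (6 atoms)
F1 = F0 ∪ {on(d)}  (7 atoms)
F2 = F1 ∪ {marked(a), marked(b), marked(e), ready(a), ready(b), ready(d), ready(e)}  (14 atoms)
goal ⊆ F2  ⇒  h_max = 2

2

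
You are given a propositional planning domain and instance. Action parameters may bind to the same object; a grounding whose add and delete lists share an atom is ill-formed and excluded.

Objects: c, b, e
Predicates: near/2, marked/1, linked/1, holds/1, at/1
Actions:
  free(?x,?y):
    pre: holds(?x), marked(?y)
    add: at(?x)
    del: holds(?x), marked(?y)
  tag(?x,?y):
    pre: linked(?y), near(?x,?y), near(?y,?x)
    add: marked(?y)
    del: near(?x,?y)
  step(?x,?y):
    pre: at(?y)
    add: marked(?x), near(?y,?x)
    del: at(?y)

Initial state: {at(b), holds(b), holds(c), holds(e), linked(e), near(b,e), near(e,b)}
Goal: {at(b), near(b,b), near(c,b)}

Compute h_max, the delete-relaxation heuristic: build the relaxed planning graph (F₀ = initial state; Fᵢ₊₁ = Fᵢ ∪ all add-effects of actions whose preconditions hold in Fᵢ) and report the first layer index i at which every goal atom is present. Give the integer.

3

F0 = init (7 atoms)
F1 = F0 ∪ {marked(b), marked(c), marked(e), near(b,b), near(b,c)}  (12 atoms)
F2 = F1 ∪ {at(c), at(e)}  (14 atoms)
F3 = F2 ∪ {near(c,b), near(c,c), near(c,e), near(e,c), near(e,e)}  (19 atoms)
goal ⊆ F3  ⇒  h_max = 3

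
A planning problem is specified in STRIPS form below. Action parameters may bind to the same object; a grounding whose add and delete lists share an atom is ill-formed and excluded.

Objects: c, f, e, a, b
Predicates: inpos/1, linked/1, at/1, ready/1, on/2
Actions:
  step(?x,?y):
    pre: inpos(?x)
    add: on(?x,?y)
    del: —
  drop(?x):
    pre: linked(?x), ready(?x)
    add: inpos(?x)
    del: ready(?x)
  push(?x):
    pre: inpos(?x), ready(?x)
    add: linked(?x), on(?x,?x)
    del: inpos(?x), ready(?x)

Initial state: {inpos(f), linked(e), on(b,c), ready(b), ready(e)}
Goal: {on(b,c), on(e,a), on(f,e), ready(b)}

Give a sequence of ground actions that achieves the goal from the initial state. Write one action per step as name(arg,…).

step(f,e); drop(e); step(e,a)

1. step(f,e)  →  {inpos(f), linked(e), on(b,c), on(f,e), ready(b), ready(e)}
2. drop(e)  →  {inpos(e), inpos(f), linked(e), on(b,c), on(f,e), ready(b)}
3. step(e,a)  →  {inpos(e), inpos(f), linked(e), on(b,c), on(e,a), on(f,e), ready(b)}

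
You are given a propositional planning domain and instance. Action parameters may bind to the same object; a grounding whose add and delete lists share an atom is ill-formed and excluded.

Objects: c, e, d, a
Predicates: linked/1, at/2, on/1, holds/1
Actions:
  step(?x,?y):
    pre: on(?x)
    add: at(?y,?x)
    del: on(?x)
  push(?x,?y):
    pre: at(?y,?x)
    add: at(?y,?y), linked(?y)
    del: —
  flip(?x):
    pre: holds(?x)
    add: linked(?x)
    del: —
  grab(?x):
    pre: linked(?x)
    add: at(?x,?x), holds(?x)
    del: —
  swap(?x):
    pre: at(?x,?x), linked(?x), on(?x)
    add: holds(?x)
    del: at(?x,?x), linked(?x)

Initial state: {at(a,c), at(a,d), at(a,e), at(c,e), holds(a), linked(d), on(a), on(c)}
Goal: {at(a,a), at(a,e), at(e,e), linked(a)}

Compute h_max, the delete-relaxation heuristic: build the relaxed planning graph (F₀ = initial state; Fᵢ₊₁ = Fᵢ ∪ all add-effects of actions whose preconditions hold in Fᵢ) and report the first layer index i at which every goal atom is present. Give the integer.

2

F0 = init (8 atoms)
F1 = F0 ∪ {at(a,a), at(c,a), at(c,c), at(d,a), at(d,c), at(d,d), at(e,a), at(e,c), holds(d), linked(a), linked(c)}  (19 atoms)
F2 = F1 ∪ {at(e,e), holds(c), linked(e)}  (22 atoms)
goal ⊆ F2  ⇒  h_max = 2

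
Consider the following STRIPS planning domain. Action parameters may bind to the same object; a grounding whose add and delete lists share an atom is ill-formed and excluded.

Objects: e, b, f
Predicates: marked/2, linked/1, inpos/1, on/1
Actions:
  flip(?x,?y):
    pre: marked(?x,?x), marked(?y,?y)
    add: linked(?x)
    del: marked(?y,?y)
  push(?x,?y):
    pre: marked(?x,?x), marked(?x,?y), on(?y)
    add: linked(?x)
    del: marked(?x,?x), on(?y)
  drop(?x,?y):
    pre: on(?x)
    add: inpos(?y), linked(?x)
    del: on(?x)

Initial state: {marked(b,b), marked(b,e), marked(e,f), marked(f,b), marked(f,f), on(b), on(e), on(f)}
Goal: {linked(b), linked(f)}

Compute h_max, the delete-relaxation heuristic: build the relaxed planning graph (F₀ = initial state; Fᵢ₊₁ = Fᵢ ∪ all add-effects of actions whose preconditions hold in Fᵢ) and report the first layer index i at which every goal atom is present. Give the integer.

F0 = init (8 atoms)
F1 = F0 ∪ {inpos(b), inpos(e), inpos(f), linked(b), linked(e), linked(f)}  (14 atoms)
goal ⊆ F1  ⇒  h_max = 1

1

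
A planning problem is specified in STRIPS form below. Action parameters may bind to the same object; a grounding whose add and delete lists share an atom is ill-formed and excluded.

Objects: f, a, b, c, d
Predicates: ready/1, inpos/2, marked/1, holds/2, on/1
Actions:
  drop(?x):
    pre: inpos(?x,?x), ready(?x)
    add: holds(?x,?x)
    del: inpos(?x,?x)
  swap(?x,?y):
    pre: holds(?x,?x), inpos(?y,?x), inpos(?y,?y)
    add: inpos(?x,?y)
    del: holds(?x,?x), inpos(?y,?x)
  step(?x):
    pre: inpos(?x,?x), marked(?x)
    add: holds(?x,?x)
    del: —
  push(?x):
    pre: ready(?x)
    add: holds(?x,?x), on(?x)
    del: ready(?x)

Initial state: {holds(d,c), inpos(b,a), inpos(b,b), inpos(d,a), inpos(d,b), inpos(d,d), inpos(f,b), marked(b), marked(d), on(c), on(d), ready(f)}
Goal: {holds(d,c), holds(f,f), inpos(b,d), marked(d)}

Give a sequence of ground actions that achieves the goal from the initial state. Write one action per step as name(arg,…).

step(b); swap(b,d); push(f)

1. step(b)  →  {holds(b,b), holds(d,c), inpos(b,a), inpos(b,b), inpos(d,a), inpos(d,b), inpos(d,d), inpos(f,b), marked(b), marked(d), on(c), on(d), ready(f)}
2. swap(b,d)  →  {holds(d,c), inpos(b,a), inpos(b,b), inpos(b,d), inpos(d,a), inpos(d,d), inpos(f,b), marked(b), marked(d), on(c), on(d), ready(f)}
3. push(f)  →  {holds(d,c), holds(f,f), inpos(b,a), inpos(b,b), inpos(b,d), inpos(d,a), inpos(d,d), inpos(f,b), marked(b), marked(d), on(c), on(d), on(f)}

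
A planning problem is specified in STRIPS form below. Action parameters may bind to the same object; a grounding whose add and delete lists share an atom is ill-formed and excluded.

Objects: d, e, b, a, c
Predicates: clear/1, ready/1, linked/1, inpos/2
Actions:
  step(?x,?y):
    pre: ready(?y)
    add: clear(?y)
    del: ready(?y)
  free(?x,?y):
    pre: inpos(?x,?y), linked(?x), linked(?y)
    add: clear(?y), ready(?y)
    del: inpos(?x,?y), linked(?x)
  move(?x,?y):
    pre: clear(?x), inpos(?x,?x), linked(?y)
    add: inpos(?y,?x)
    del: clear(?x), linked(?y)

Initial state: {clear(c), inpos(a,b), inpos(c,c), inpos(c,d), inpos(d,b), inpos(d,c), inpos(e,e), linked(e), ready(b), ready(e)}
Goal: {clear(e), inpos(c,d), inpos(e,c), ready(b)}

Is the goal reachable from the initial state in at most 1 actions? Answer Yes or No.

1. step(d,e)  →  {clear(c), clear(e), inpos(a,b), inpos(c,c), inpos(c,d), inpos(d,b), inpos(d,c), inpos(e,e), linked(e), ready(b)}
2. move(c,e)  →  {clear(e), inpos(a,b), inpos(c,c), inpos(c,d), inpos(d,b), inpos(d,c), inpos(e,c), inpos(e,e), ready(b)}
optimal plan length = 2; 2 > 1

No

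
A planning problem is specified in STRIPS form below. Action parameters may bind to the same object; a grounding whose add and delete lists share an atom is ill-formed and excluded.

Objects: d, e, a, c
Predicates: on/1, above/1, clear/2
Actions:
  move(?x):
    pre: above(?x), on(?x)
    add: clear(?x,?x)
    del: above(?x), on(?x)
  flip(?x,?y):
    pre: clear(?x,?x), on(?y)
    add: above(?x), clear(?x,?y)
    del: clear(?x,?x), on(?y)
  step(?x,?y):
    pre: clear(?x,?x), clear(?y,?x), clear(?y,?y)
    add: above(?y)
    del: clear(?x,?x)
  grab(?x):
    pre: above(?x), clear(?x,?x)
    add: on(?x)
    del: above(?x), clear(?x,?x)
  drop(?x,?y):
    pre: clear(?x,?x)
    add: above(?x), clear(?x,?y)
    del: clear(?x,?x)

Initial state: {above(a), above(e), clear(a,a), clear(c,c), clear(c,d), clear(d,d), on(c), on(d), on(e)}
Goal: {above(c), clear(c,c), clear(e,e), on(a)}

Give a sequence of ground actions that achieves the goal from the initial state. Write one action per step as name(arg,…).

move(e); step(d,c); grab(a)

1. move(e)  →  {above(a), clear(a,a), clear(c,c), clear(c,d), clear(d,d), clear(e,e), on(c), on(d)}
2. step(d,c)  →  {above(a), above(c), clear(a,a), clear(c,c), clear(c,d), clear(e,e), on(c), on(d)}
3. grab(a)  →  {above(c), clear(c,c), clear(c,d), clear(e,e), on(a), on(c), on(d)}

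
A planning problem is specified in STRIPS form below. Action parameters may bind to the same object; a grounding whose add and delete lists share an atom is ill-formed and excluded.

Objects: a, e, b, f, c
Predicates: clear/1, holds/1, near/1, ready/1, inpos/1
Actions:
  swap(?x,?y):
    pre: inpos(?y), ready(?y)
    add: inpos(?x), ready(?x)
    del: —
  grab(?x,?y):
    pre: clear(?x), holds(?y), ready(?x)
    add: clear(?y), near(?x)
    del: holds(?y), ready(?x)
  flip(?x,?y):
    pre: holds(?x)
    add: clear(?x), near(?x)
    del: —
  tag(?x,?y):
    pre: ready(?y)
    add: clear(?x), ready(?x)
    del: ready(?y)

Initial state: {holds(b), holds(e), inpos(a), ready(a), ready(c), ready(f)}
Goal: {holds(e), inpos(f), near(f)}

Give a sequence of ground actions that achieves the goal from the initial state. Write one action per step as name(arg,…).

swap(f,a); tag(f,a); grab(f,b)

1. swap(f,a)  →  {holds(b), holds(e), inpos(a), inpos(f), ready(a), ready(c), ready(f)}
2. tag(f,a)  →  {clear(f), holds(b), holds(e), inpos(a), inpos(f), ready(c), ready(f)}
3. grab(f,b)  →  {clear(b), clear(f), holds(e), inpos(a), inpos(f), near(f), ready(c)}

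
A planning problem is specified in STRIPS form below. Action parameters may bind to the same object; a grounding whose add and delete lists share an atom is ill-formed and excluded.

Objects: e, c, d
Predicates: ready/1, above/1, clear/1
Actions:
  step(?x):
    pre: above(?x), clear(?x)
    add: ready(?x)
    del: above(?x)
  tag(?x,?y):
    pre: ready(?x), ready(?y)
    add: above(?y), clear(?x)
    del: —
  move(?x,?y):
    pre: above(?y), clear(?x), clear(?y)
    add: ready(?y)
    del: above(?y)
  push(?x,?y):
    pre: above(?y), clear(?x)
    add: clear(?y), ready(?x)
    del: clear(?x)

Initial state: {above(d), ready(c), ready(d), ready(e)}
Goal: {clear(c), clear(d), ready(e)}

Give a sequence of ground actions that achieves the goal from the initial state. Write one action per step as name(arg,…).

1. tag(c,e)  →  {above(d), above(e), clear(c), ready(c), ready(d), ready(e)}
2. tag(d,e)  →  {above(d), above(e), clear(c), clear(d), ready(c), ready(d), ready(e)}

tag(c,e); tag(d,e)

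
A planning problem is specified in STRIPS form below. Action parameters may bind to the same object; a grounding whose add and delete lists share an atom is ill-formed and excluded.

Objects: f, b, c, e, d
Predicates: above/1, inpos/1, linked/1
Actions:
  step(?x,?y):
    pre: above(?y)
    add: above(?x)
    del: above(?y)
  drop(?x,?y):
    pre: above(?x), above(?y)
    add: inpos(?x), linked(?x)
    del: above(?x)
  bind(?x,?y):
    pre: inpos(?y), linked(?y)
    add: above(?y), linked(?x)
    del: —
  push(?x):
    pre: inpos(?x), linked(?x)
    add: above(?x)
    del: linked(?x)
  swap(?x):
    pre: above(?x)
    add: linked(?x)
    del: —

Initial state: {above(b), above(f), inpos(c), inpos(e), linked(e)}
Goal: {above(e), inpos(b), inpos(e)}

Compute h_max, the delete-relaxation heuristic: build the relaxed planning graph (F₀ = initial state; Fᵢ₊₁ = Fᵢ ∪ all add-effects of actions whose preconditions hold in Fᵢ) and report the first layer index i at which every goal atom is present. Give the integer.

1

F0 = init (5 atoms)
F1 = F0 ∪ {above(c), above(d), above(e), inpos(b), inpos(f), linked(b), linked(c), linked(d), linked(f)}  (14 atoms)
goal ⊆ F1  ⇒  h_max = 1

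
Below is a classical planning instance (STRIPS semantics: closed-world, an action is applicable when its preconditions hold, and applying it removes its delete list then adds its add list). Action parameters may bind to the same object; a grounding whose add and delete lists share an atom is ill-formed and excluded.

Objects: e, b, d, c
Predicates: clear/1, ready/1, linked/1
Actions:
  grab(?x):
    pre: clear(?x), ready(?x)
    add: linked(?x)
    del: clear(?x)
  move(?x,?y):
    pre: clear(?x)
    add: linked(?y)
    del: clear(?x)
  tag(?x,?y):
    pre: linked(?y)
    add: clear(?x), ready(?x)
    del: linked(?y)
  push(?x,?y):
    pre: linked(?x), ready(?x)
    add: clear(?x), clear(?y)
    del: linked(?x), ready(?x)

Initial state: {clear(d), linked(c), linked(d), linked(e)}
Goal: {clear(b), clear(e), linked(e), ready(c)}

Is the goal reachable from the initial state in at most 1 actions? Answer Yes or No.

No

1. move(d,b)  →  {linked(b), linked(c), linked(d), linked(e)}
2. tag(e,b)  →  {clear(e), linked(c), linked(d), linked(e), ready(e)}
3. tag(b,d)  →  {clear(b), clear(e), linked(c), linked(e), ready(b), ready(e)}
4. tag(c,c)  →  {clear(b), clear(c), clear(e), linked(e), ready(b), ready(c), ready(e)}
optimal plan length = 4; 4 > 1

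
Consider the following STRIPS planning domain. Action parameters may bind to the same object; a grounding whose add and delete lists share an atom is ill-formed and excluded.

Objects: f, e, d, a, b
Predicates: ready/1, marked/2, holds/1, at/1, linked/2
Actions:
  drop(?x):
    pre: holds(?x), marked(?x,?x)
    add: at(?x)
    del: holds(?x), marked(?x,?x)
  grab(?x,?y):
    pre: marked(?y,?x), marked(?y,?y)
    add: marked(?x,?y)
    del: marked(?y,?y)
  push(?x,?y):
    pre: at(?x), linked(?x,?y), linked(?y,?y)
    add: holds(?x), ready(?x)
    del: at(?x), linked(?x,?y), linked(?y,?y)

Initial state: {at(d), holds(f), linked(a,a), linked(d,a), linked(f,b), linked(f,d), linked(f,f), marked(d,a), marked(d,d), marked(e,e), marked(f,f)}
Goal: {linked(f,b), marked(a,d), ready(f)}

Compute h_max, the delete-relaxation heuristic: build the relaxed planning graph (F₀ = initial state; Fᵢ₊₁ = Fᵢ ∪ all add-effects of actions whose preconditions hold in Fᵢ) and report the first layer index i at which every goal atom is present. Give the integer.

2

F0 = init (11 atoms)
F1 = F0 ∪ {at(f), holds(d), marked(a,d), ready(d)}  (15 atoms)
F2 = F1 ∪ {ready(f)}  (16 atoms)
goal ⊆ F2  ⇒  h_max = 2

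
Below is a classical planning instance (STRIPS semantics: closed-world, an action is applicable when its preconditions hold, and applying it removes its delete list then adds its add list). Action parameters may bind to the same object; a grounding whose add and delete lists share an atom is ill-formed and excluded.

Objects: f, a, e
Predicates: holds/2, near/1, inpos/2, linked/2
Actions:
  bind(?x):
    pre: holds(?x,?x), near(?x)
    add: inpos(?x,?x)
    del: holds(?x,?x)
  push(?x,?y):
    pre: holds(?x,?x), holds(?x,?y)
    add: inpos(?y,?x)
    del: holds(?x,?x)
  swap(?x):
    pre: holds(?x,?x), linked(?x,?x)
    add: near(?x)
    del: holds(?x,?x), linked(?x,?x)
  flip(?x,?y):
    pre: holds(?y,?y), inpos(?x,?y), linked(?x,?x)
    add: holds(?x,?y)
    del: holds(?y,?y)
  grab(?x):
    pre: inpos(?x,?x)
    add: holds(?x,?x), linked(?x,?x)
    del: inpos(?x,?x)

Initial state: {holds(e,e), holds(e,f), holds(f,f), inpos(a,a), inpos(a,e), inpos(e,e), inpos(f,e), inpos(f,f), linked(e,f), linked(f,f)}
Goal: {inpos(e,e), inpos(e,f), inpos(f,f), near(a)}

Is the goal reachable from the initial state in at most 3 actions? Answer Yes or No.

1. flip(f,e)  →  {holds(e,f), holds(f,e), holds(f,f), inpos(a,a), inpos(a,e), inpos(e,e), inpos(f,e), inpos(f,f), linked(e,f), linked(f,f)}
2. push(f,e)  →  {holds(e,f), holds(f,e), inpos(a,a), inpos(a,e), inpos(e,e), inpos(e,f), inpos(f,e), inpos(f,f), linked(e,f), linked(f,f)}
3. grab(a)  →  {holds(a,a), holds(e,f), holds(f,e), inpos(a,e), inpos(e,e), inpos(e,f), inpos(f,e), inpos(f,f), linked(a,a), linked(e,f), linked(f,f)}
4. swap(a)  →  {holds(e,f), holds(f,e), inpos(a,e), inpos(e,e), inpos(e,f), inpos(f,e), inpos(f,f), linked(e,f), linked(f,f), near(a)}
optimal plan length = 4; 4 > 3

No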